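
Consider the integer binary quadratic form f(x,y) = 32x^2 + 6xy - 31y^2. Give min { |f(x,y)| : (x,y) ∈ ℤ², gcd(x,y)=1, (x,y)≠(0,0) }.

river: ρ → (-31,56,7)
river: ρ → (7,56,-31)
river: ρ → (-31,6,32)
river: ρ → (32,58,-5)
river: ρ → (-5,62,8)
river: ρ → (8,50,-47)
river: ρ → (-47,44,11)
river: ρ → (11,44,-47)
river: ρ → (-47,50,8)
river: ρ → (8,62,-5)
river: ρ → (-5,58,32)
river: ρ → (32,6,-31)
closes: descent 0, river 12
min |a| on river = 5

5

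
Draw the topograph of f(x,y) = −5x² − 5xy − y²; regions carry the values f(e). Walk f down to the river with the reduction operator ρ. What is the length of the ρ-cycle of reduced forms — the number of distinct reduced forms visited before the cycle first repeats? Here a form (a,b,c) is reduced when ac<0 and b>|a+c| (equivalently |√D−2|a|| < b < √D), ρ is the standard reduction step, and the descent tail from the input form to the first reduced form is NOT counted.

D = 5, ⌊√D⌋ = 2
descent: ρ → (-1,1,1)  [lands on river]
river: ρ → (1,1,-1)
ρ-cycle length = 2 (tail of 1 descent step not counted)

2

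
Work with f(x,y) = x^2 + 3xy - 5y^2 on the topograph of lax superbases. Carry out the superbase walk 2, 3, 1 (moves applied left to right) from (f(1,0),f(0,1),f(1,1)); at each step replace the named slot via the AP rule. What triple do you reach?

start (1,-5,-1) = (f(1,0),f(0,1),f(1,1))
replace slot 2: 2·(1+(-1)) − (-5) = 5 → (1,5,-1)
replace slot 3: 2·(1+5) − (-1) = 13 → (1,5,13)
replace slot 1: 2·(5+13) − 1 = 35 → (35,5,13)

35,5,13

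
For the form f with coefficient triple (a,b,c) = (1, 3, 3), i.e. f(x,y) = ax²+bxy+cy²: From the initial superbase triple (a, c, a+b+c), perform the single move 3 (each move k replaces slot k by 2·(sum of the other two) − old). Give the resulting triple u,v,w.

start (1,3,7) = (f(1,0),f(0,1),f(1,1))
replace slot 3: 2·(1+3) − 7 = 1 → (1,3,1)

1,3,1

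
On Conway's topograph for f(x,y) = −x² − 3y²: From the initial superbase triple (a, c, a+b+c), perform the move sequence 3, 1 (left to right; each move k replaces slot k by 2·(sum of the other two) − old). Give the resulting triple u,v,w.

start (-1,-3,-4) = (f(1,0),f(0,1),f(1,1))
replace slot 3: 2·((-1)+(-3)) − (-4) = -4 → (-1,-3,-4)
replace slot 1: 2·((-3)+(-4)) − (-1) = -13 → (-13,-3,-4)

-13,-3,-4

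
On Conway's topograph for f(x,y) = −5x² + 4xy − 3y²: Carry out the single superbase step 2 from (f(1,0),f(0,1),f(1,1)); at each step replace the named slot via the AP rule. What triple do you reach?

start (-5,-3,-4) = (f(1,0),f(0,1),f(1,1))
replace slot 2: 2·((-5)+(-4)) − (-3) = -15 → (-5,-15,-4)

-5,-15,-4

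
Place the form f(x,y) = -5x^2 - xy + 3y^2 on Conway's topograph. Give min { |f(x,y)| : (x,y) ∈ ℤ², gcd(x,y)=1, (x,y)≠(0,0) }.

descent: ρ → (3,7,-1)  [lands on river]
river: ρ → (-1,7,3)
river: ρ → (3,5,-3)
river: ρ → (-3,7,1)
river: ρ → (1,7,-3)
river: ρ → (-3,5,3)
closes: descent 1, river 6
min |a| on river = 1

1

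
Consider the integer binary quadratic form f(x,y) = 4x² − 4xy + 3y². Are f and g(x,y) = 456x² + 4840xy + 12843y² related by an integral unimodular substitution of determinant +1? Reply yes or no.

D₁ = -32, D₂ = -32
f: translate: b→4 (≡-4 mod 8), so (4,-4,3)→(4,4,3)
f: flip: (4,4,3)→(3,-4,4)
f: translate: b→2 (≡-4 mod 6), so (3,-4,4)→(3,2,3)
f: reduced (well bottom): (3,2,3) with a≤c, −a<b≤a
g: translate: b→280 (≡4840 mod 912), so (456,4840,12843)→(456,280,43)
g: flip: (456,280,43)→(43,-280,456)
g: translate: b→-22 (≡-280 mod 86), so (43,-280,456)→(43,-22,3)
g: flip: (43,-22,3)→(3,22,43)
g: translate: b→-2 (≡22 mod 6), so (3,22,43)→(3,-2,3)
g: flip: (3,-2,3)→(3,2,3)
g: reduced (well bottom): (3,2,3) with a≤c, −a<b≤a
reduced forms (3, 2, 3) vs (3, 2, 3) ⇒ equivalent

yes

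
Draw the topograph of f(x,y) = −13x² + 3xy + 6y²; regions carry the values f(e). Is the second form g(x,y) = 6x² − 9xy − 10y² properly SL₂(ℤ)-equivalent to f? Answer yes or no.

D₁ = 321, D₂ = 321
river cycle of f (length 6): (6, 9, -10), (-10, 11, 5), (5, 9, -12), (-12, 15, 2), (2, 17, -4), (-4, 15, 6)
river cycle of g (length 6): (-10, 9, 6), (6, 15, -4), (-4, 17, 2), (2, 15, -12), (-12, 9, 5), (5, 11, -10)
cycles differ ⇒ inequivalent

no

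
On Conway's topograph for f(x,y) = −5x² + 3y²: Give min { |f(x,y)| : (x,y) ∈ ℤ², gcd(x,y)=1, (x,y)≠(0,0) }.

descent: ρ → (3,6,-2)  [lands on river]
river: ρ → (-2,6,3)
closes: descent 1, river 2
min |a| on river = 2

2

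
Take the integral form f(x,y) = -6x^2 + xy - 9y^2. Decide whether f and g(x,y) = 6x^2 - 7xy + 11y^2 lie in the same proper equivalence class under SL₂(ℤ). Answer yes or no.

D₁ = -215, D₂ = -215
f is negative-definite; reduce −f:
−f: reduced (well bottom): (6,-1,9) with a≤c, −a<b≤a
flip sign back: reduced form of f is (-6,1,-9)
g: translate: b→5 (≡-7 mod 12), so (6,-7,11)→(6,5,10)
g: reduced (well bottom): (6,5,10) with a≤c, −a<b≤a
reduced forms (-6, 1, -9) vs (6, 5, 10) ⇒ inequivalent

no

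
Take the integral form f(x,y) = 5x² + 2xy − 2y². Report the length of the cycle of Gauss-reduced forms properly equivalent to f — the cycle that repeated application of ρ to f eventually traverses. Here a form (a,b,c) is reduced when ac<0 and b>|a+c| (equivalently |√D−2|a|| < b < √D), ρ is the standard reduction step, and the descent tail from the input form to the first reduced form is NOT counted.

D = 44, ⌊√D⌋ = 6
descent: ρ → (-2,6,1)  [lands on river]
river: ρ → (1,6,-2)
ρ-cycle length = 2 (tail of 1 descent step not counted)

2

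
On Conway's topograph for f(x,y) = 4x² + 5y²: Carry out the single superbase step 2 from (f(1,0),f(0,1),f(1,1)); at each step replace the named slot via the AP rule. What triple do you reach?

start (4,5,9) = (f(1,0),f(0,1),f(1,1))
replace slot 2: 2·(4+9) − 5 = 21 → (4,21,9)

4,21,9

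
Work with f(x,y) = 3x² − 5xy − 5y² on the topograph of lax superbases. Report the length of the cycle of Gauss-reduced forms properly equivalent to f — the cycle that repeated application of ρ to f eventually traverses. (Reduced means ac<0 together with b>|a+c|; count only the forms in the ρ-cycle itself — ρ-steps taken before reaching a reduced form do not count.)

D = 85, ⌊√D⌋ = 9
descent: ρ → (-5,5,3)  [lands on river]
river: ρ → (3,7,-3)
river: ρ → (-3,5,5)
river: ρ → (5,5,-3)
river: ρ → (-3,7,3)
river: ρ → (3,5,-5)
ρ-cycle length = 6 (tail of 1 descent step not counted)

6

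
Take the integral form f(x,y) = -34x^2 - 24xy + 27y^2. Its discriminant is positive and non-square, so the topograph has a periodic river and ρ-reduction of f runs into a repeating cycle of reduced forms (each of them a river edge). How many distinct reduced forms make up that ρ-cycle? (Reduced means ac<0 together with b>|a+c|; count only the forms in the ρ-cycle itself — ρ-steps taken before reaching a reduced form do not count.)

D = 4248, ⌊√D⌋ = 65
descent: ρ → (27,24,-34)  [lands on river]
river: ρ → (-34,44,17)
river: ρ → (17,58,-13)
river: ρ → (-13,46,41)
river: ρ → (41,36,-18)
river: ρ → (-18,36,41)
river: ρ → (41,46,-13)
river: ρ → (-13,58,17)
river: ρ → (17,44,-34)
river: ρ → (-34,24,27)
river: ρ → (27,30,-31)
river: ρ → (-31,32,26)
river: ρ → (26,20,-37)
river: ρ → (-37,54,9)
river: ρ → (9,54,-37)
river: ρ → (-37,20,26)
river: ρ → (26,32,-31)
river: ρ → (-31,30,27)
ρ-cycle length = 18 (tail of 1 descent step not counted)

18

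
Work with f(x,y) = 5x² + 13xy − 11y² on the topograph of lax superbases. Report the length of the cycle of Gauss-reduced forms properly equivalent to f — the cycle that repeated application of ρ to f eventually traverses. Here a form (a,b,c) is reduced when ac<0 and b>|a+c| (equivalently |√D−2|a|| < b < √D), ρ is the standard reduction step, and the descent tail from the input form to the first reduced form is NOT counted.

D = 389, ⌊√D⌋ = 19
river: ρ → (-11,9,7)
river: ρ → (7,19,-1)
river: ρ → (-1,19,7)
river: ρ → (7,9,-11)
river: ρ → (-11,13,5)
river: ρ → (5,17,-5)
river: ρ → (-5,13,11)
river: ρ → (11,9,-7)
river: ρ → (-7,19,1)
river: ρ → (1,19,-7)
river: ρ → (-7,9,11)
river: ρ → (11,13,-5)
river: ρ → (-5,17,5)
river: ρ → (5,13,-11)
ρ-cycle length = 14 (tail of 0 descent steps not counted)

14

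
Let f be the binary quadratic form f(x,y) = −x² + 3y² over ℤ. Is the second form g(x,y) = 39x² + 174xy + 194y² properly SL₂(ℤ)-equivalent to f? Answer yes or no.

D₁ = 12, D₂ = 12
river cycle of f (length 2): (-1, 2, 2), (2, 2, -1)
river cycle of g (length 2): (2, 2, -1), (-1, 2, 2)
cycles coincide ⇒ equivalent

yes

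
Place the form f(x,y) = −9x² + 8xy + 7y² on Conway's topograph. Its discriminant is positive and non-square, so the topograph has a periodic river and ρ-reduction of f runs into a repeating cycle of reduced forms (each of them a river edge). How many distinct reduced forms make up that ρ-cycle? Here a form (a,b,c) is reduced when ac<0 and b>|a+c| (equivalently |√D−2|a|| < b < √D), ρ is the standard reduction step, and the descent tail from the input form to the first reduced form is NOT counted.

D = 316, ⌊√D⌋ = 17
river: ρ → (7,6,-10)
river: ρ → (-10,14,3)
river: ρ → (3,16,-5)
river: ρ → (-5,14,6)
river: ρ → (6,10,-9)
river: ρ → (-9,8,7)
ρ-cycle length = 6 (tail of 0 descent steps not counted)

6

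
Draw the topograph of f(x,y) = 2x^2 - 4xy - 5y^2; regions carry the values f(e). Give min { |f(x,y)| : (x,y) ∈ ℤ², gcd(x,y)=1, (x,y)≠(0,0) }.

descent: ρ → (-5,4,2)  [lands on river]
river: ρ → (2,4,-5)
river: ρ → (-5,6,1)
river: ρ → (1,6,-5)
closes: descent 1, river 4
min |a| on river = 1

1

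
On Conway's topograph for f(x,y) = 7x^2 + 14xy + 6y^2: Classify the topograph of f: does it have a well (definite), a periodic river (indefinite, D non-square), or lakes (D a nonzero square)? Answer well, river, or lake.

D = b²−4ac = 14² − 4·7·6 = 28
D > 0 non-square ⇒ indefinite ⇒ periodic river

river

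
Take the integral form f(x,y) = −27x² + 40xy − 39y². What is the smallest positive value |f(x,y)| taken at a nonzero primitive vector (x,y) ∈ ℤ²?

translate: b→14 (≡-40 mod 54), so (27,-40,39)→(27,14,26)
flip: (27,14,26)→(26,-14,27)
reduced (well bottom): (26,-14,27) with a≤c, −a<b≤a
well minimum |f| = |-26| = 26 (negative-definite)

26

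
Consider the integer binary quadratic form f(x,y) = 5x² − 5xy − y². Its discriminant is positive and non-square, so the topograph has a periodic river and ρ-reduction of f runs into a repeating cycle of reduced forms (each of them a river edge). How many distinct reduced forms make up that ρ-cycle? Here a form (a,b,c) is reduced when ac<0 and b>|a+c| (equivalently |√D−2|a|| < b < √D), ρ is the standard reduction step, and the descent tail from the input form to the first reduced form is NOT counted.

D = 45, ⌊√D⌋ = 6
descent: ρ → (-1,5,5)  [lands on river]
river: ρ → (5,5,-1)
ρ-cycle length = 2 (tail of 1 descent step not counted)

2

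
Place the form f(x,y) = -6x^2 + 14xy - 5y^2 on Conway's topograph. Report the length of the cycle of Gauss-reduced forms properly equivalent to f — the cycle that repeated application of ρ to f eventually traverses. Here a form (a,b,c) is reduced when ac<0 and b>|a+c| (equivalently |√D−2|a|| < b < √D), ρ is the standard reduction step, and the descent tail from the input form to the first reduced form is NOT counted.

D = 76, ⌊√D⌋ = 8
descent: ρ → (-5,6,2)  [lands on river]
river: ρ → (2,6,-5)
river: ρ → (-5,4,3)
river: ρ → (3,8,-1)
river: ρ → (-1,8,3)
river: ρ → (3,4,-5)
ρ-cycle length = 6 (tail of 1 descent step not counted)

6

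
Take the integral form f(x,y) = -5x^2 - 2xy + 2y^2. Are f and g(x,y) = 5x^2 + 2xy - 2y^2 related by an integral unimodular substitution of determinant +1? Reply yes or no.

D₁ = 44, D₂ = 44
river cycle of f (length 2): (2, 6, -1), (-1, 6, 2)
river cycle of g (length 2): (-2, 6, 1), (1, 6, -2)
cycles differ ⇒ inequivalent

no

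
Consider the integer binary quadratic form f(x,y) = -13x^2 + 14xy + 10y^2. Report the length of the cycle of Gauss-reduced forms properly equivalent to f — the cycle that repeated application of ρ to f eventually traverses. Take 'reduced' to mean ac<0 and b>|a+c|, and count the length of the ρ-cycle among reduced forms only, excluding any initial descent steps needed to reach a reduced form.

D = 716, ⌊√D⌋ = 26
river: ρ → (10,26,-1)
river: ρ → (-1,26,10)
river: ρ → (10,14,-13)
river: ρ → (-13,12,11)
river: ρ → (11,10,-14)
river: ρ → (-14,18,7)
river: ρ → (7,24,-5)
river: ρ → (-5,26,2)
river: ρ → (2,26,-5)
river: ρ → (-5,24,7)
river: ρ → (7,18,-14)
river: ρ → (-14,10,11)
river: ρ → (11,12,-13)
river: ρ → (-13,14,10)
ρ-cycle length = 14 (tail of 0 descent steps not counted)

14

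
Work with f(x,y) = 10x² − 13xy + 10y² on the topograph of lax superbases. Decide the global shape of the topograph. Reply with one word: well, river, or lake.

D = b²−4ac = (-13)² − 4·10·10 = -231
D < 0 ⇒ definite ⇒ every region one sign ⇒ single well

well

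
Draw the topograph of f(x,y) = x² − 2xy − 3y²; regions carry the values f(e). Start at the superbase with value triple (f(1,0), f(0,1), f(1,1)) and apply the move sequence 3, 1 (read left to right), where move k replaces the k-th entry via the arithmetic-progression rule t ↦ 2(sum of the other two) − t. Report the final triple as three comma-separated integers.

start (1,-3,-4) = (f(1,0),f(0,1),f(1,1))
replace slot 3: 2·(1+(-3)) − (-4) = 0 → (1,-3,0)
replace slot 1: 2·((-3)+0) − 1 = -7 → (-7,-3,0)

-7,-3,0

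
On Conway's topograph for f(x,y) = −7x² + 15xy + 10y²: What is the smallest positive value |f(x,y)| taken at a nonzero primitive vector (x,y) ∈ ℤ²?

river: ρ → (10,5,-12)
river: ρ → (-12,19,3)
river: ρ → (3,17,-18)
river: ρ → (-18,19,2)
river: ρ → (2,21,-8)
river: ρ → (-8,11,12)
river: ρ → (12,13,-7)
river: ρ → (-7,15,10)
closes: descent 0, river 8
min |a| on river = 2

2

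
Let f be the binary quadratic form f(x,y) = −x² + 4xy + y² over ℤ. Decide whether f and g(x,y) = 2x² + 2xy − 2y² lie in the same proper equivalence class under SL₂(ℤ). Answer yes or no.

D₁ = 20, D₂ = 20
river cycle of f (length 2): (1, 4, -1), (-1, 4, 1)
river cycle of g (length 2): (-2, 2, 2), (2, 2, -2)
cycles differ ⇒ inequivalent

no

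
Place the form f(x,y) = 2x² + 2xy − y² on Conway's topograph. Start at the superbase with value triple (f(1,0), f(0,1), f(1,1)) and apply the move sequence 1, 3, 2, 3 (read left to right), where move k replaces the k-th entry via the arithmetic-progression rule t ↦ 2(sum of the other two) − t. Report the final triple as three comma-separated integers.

start (2,-1,3) = (f(1,0),f(0,1),f(1,1))
replace slot 1: 2·((-1)+3) − 2 = 2 → (2,-1,3)
replace slot 3: 2·(2+(-1)) − 3 = -1 → (2,-1,-1)
replace slot 2: 2·(2+(-1)) − (-1) = 3 → (2,3,-1)
replace slot 3: 2·(2+3) − (-1) = 11 → (2,3,11)

2,3,11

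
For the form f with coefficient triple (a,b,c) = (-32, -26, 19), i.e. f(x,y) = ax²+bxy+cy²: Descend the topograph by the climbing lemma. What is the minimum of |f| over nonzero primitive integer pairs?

descent: ρ → (19,26,-32)  [lands on river]
river: ρ → (-32,38,13)
river: ρ → (13,40,-29)
river: ρ → (-29,18,24)
river: ρ → (24,30,-23)
river: ρ → (-23,16,31)
river: ρ → (31,46,-8)
river: ρ → (-8,50,19)
closes: descent 1, river 8
min |a| on river = 8

8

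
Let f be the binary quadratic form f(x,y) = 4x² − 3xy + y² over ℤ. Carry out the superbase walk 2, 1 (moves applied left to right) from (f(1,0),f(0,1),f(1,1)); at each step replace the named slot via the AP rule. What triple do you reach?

start (4,1,2) = (f(1,0),f(0,1),f(1,1))
replace slot 2: 2·(4+2) − 1 = 11 → (4,11,2)
replace slot 1: 2·(11+2) − 4 = 22 → (22,11,2)

22,11,2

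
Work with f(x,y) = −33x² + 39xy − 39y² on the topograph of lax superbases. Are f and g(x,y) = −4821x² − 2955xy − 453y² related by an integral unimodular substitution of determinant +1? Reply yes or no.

D₁ = -3627, D₂ = -3627
f is negative-definite; reduce −f:
−f: translate: b→27 (≡-39 mod 66), so (33,-39,39)→(33,27,33)
−f: reduced (well bottom): (33,27,33) with a≤c, −a<b≤a
flip sign back: reduced form of f is (-33,-27,-33)
g is negative-definite; reduce −g:
−g: flip: (4821,2955,453)→(453,-2955,4821)
−g: translate: b→-237 (≡-2955 mod 906), so (453,-2955,4821)→(453,-237,33)
−g: flip: (453,-237,33)→(33,237,453)
−g: translate: b→-27 (≡237 mod 66), so (33,237,453)→(33,-27,33)
−g: flip: (33,-27,33)→(33,27,33)
−g: reduced (well bottom): (33,27,33) with a≤c, −a<b≤a
flip sign back: reduced form of g is (-33,-27,-33)
reduced forms (-33, -27, -33) vs (-33, -27, -33) ⇒ equivalent

yes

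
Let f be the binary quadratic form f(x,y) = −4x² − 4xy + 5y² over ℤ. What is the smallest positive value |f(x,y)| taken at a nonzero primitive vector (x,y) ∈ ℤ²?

descent: ρ → (5,4,-4)  [lands on river]
river: ρ → (-4,4,5)
river: ρ → (5,6,-3)
river: ρ → (-3,6,5)
closes: descent 1, river 4
min |a| on river = 3

3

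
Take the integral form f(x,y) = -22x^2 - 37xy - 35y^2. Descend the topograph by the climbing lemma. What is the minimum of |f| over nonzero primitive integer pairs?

translate: b→-7 (≡37 mod 44), so (22,37,35)→(22,-7,20)
flip: (22,-7,20)→(20,7,22)
reduced (well bottom): (20,7,22) with a≤c, −a<b≤a
well minimum |f| = |-20| = 20 (negative-definite)

20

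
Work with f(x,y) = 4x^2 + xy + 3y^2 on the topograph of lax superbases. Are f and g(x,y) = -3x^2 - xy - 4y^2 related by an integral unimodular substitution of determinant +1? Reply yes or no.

D₁ = -47, D₂ = -47
f: flip: (4,1,3)→(3,-1,4)
f: reduced (well bottom): (3,-1,4) with a≤c, −a<b≤a
g is negative-definite; reduce −g:
−g: reduced (well bottom): (3,1,4) with a≤c, −a<b≤a
flip sign back: reduced form of g is (-3,-1,-4)
reduced forms (3, -1, 4) vs (-3, -1, -4) ⇒ inequivalent

no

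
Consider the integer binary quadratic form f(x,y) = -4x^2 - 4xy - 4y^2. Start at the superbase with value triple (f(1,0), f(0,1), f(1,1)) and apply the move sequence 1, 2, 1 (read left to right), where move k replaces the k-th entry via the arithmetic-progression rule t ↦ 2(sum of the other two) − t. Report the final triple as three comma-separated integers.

start (-4,-4,-12) = (f(1,0),f(0,1),f(1,1))
replace slot 1: 2·((-4)+(-12)) − (-4) = -28 → (-28,-4,-12)
replace slot 2: 2·((-28)+(-12)) − (-4) = -76 → (-28,-76,-12)
replace slot 1: 2·((-76)+(-12)) − (-28) = -148 → (-148,-76,-12)

-148,-76,-12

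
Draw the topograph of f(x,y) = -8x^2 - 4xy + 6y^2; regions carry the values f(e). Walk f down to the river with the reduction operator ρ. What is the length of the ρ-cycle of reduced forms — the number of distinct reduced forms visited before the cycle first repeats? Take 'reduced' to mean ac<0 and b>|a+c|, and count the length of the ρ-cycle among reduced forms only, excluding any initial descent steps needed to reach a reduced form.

D = 208, ⌊√D⌋ = 14
descent: ρ → (6,4,-8)  [lands on river]
river: ρ → (-8,12,2)
river: ρ → (2,12,-8)
river: ρ → (-8,4,6)
river: ρ → (6,8,-6)
river: ρ → (-6,4,8)
river: ρ → (8,12,-2)
river: ρ → (-2,12,8)
river: ρ → (8,4,-6)
river: ρ → (-6,8,6)
ρ-cycle length = 10 (tail of 1 descent step not counted)

10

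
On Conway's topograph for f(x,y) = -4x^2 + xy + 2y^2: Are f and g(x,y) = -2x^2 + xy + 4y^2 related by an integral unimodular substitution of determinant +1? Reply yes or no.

D₁ = 33, D₂ = 33
river cycle of f (length 4): (2, 3, -3), (-3, 3, 2), (2, 5, -1), (-1, 5, 2)
river cycle of g (length 4): (-2, 5, 1), (1, 5, -2), (-2, 3, 3), (3, 3, -2)
cycles differ ⇒ inequivalent

no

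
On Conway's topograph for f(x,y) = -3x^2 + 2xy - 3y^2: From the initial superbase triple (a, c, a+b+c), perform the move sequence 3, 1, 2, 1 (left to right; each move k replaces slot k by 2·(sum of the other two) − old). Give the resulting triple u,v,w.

start (-3,-3,-4) = (f(1,0),f(0,1),f(1,1))
replace slot 3: 2·((-3)+(-3)) − (-4) = -8 → (-3,-3,-8)
replace slot 1: 2·((-3)+(-8)) − (-3) = -19 → (-19,-3,-8)
replace slot 2: 2·((-19)+(-8)) − (-3) = -51 → (-19,-51,-8)
replace slot 1: 2·((-51)+(-8)) − (-19) = -99 → (-99,-51,-8)

-99,-51,-8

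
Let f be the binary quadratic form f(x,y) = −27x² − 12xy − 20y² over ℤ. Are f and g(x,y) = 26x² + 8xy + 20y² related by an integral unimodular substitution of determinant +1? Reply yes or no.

D₁ = -2016, D₂ = -2016
f is negative-definite; reduce −f:
−f: flip: (27,12,20)→(20,-12,27)
−f: reduced (well bottom): (20,-12,27) with a≤c, −a<b≤a
flip sign back: reduced form of f is (-20,12,-27)
g: flip: (26,8,20)→(20,-8,26)
g: reduced (well bottom): (20,-8,26) with a≤c, −a<b≤a
reduced forms (-20, 12, -27) vs (20, -8, 26) ⇒ inequivalent

no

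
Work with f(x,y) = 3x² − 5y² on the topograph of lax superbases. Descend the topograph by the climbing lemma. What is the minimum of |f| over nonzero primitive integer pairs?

descent: ρ → (-5,0,3)
descent: ρ → (3,6,-2)  [lands on river]
river: ρ → (-2,6,3)
closes: descent 2, river 2
min |a| on river = 2

2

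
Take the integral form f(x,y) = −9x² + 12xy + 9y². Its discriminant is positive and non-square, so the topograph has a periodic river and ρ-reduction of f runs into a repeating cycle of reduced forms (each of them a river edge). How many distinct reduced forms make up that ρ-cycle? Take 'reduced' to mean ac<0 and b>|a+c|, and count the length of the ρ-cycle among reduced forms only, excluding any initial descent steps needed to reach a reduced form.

D = 468, ⌊√D⌋ = 21
river: ρ → (9,6,-12)
river: ρ → (-12,18,3)
river: ρ → (3,18,-12)
river: ρ → (-12,6,9)
river: ρ → (9,12,-9)
river: ρ → (-9,6,12)
river: ρ → (12,18,-3)
river: ρ → (-3,18,12)
river: ρ → (12,6,-9)
river: ρ → (-9,12,9)
ρ-cycle length = 10 (tail of 0 descent steps not counted)

10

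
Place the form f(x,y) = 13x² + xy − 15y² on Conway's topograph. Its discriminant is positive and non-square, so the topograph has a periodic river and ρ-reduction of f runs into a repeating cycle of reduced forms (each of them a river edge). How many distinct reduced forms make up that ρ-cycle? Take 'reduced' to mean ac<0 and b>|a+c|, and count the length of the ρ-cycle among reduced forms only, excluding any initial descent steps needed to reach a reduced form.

D = 781, ⌊√D⌋ = 27
descent: ρ → (-15,-1,13)
descent: ρ → (13,27,-1)  [lands on river]
river: ρ → (-1,27,13)
river: ρ → (13,25,-3)
river: ρ → (-3,23,21)
river: ρ → (21,19,-5)
river: ρ → (-5,21,17)
river: ρ → (17,13,-9)
river: ρ → (-9,23,7)
river: ρ → (7,19,-15)
river: ρ → (-15,11,11)
river: ρ → (11,11,-15)
river: ρ → (-15,19,7)
river: ρ → (7,23,-9)
river: ρ → (-9,13,17)
river: ρ → (17,21,-5)
river: ρ → (-5,19,21)
river: ρ → (21,23,-3)
river: ρ → (-3,25,13)
ρ-cycle length = 18 (tail of 2 descent steps not counted)

18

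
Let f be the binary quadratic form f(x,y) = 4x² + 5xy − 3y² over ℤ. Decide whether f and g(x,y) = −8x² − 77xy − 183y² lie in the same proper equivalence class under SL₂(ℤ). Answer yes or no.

D₁ = 73, D₂ = 73
river cycle of f (length 18): (-3, 7, 2), (2, 5, -6), (-6, 7, 1), (1, 7, -6), (-6, 5, 2), (2, 7, -3), (-3, 5, 4), (4, 3, -4), (-4, 5, 3), (3, 7, -2), … (8 more)
river cycle of g (length 18): (2, 5, -6), (-6, 7, 1), (1, 7, -6), (-6, 5, 2), (2, 7, -3), (-3, 5, 4), (4, 3, -4), (-4, 5, 3), (3, 7, -2), (-2, 5, 6), … (8 more)
cycles coincide ⇒ equivalent

yes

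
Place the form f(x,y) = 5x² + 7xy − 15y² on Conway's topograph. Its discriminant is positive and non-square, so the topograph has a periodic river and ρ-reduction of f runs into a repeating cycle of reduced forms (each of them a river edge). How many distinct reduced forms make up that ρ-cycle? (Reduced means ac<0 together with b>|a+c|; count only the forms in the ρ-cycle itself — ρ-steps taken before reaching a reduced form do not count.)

D = 349, ⌊√D⌋ = 18
descent: ρ → (-15,-7,5)
descent: ρ → (5,17,-3)  [lands on river]
river: ρ → (-3,13,15)
river: ρ → (15,17,-1)
river: ρ → (-1,17,15)
river: ρ → (15,13,-3)
river: ρ → (-3,17,5)
river: ρ → (5,13,-9)
river: ρ → (-9,5,9)
river: ρ → (9,13,-5)
river: ρ → (-5,17,3)
river: ρ → (3,13,-15)
river: ρ → (-15,17,1)
river: ρ → (1,17,-15)
river: ρ → (-15,13,3)
river: ρ → (3,17,-5)
river: ρ → (-5,13,9)
river: ρ → (9,5,-9)
river: ρ → (-9,13,5)
ρ-cycle length = 18 (tail of 2 descent steps not counted)

18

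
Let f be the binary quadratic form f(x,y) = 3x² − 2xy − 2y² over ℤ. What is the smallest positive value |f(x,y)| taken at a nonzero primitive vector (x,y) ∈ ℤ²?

descent: ρ → (-2,2,3)  [lands on river]
river: ρ → (3,4,-1)
river: ρ → (-1,4,3)
river: ρ → (3,2,-2)
closes: descent 1, river 4
min |a| on river = 1

1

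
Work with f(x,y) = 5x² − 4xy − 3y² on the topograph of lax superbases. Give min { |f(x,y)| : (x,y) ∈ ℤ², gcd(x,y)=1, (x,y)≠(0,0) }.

descent: ρ → (-3,4,5)  [lands on river]
river: ρ → (5,6,-2)
river: ρ → (-2,6,5)
river: ρ → (5,4,-3)
river: ρ → (-3,8,1)
river: ρ → (1,8,-3)
closes: descent 1, river 6
min |a| on river = 1

1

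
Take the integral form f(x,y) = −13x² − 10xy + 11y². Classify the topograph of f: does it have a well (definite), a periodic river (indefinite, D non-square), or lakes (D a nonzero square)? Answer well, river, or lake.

D = b²−4ac = (-10)² − 4·(-13)·11 = 672
D > 0 non-square ⇒ indefinite ⇒ periodic river

river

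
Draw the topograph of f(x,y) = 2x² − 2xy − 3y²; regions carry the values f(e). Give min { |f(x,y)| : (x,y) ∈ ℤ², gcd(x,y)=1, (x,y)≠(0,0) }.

descent: ρ → (-3,2,2)  [lands on river]
river: ρ → (2,2,-3)
river: ρ → (-3,4,1)
river: ρ → (1,4,-3)
closes: descent 1, river 4
min |a| on river = 1

1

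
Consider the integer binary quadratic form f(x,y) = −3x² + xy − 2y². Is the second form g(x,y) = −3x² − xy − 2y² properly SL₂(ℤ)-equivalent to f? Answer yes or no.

D₁ = -23, D₂ = -23
f is negative-definite; reduce −f:
−f: flip: (3,-1,2)→(2,1,3)
−f: reduced (well bottom): (2,1,3) with a≤c, −a<b≤a
flip sign back: reduced form of f is (-2,-1,-3)
g is negative-definite; reduce −g:
−g: flip: (3,1,2)→(2,-1,3)
−g: reduced (well bottom): (2,-1,3) with a≤c, −a<b≤a
flip sign back: reduced form of g is (-2,1,-3)
reduced forms (-2, -1, -3) vs (-2, 1, -3) ⇒ inequivalent

no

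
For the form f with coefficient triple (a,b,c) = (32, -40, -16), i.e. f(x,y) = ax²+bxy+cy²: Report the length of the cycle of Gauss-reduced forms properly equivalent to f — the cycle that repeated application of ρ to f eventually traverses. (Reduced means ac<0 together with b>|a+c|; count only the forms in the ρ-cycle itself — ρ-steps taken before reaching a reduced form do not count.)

D = 3648, ⌊√D⌋ = 60
descent: ρ → (-16,40,32)  [lands on river]
river: ρ → (32,24,-24)
river: ρ → (-24,24,32)
river: ρ → (32,40,-16)
river: ρ → (-16,56,8)
river: ρ → (8,56,-16)
ρ-cycle length = 6 (tail of 1 descent step not counted)

6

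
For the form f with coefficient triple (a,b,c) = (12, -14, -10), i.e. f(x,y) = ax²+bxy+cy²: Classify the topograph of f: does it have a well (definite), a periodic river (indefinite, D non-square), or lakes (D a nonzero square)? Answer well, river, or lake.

D = b²−4ac = (-14)² − 4·12·(-10) = 676
D = 26² is a perfect square ⇒ form factors over ℤ ⇒ lakes

lake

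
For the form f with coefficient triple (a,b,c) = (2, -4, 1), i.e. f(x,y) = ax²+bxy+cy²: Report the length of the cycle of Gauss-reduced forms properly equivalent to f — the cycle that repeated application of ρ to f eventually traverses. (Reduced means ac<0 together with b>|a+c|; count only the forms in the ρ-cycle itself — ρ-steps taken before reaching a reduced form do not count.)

D = 8, ⌊√D⌋ = 2
descent: ρ → (1,2,-1)  [lands on river]
river: ρ → (-1,2,1)
ρ-cycle length = 2 (tail of 1 descent step not counted)

2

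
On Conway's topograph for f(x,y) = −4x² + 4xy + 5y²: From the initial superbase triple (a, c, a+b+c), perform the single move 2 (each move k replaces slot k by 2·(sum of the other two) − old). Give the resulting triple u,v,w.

start (-4,5,5) = (f(1,0),f(0,1),f(1,1))
replace slot 2: 2·((-4)+5) − 5 = -3 → (-4,-3,5)

-4,-3,5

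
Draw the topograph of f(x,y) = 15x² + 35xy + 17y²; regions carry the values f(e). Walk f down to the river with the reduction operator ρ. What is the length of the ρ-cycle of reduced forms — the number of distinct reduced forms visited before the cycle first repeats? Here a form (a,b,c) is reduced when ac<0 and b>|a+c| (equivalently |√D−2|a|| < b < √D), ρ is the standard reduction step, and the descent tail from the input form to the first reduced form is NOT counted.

D = 205, ⌊√D⌋ = 14
descent: ρ → (17,-1,-3)
descent: ρ → (-3,13,3)  [lands on river]
river: ρ → (3,11,-7)
river: ρ → (-7,3,7)
river: ρ → (7,11,-3)
ρ-cycle length = 4 (tail of 2 descent steps not counted)

4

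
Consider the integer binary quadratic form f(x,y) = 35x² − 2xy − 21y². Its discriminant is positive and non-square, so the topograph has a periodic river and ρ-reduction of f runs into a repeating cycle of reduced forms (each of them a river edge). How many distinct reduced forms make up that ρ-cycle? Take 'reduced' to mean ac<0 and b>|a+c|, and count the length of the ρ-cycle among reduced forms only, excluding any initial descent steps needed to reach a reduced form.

D = 2944, ⌊√D⌋ = 54
descent: ρ → (-21,44,12)  [lands on river]
river: ρ → (12,52,-5)
river: ρ → (-5,48,32)
river: ρ → (32,16,-21)
river: ρ → (-21,26,27)
river: ρ → (27,28,-20)
river: ρ → (-20,52,3)
river: ρ → (3,50,-37)
river: ρ → (-37,24,16)
river: ρ → (16,40,-21)
ρ-cycle length = 10 (tail of 1 descent step not counted)

10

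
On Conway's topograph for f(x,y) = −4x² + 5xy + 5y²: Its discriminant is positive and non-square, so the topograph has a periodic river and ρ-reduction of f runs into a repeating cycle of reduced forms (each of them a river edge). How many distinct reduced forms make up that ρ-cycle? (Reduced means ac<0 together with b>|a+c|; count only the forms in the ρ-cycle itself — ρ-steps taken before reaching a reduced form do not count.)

D = 105, ⌊√D⌋ = 10
river: ρ → (5,5,-4)
river: ρ → (-4,3,6)
river: ρ → (6,9,-1)
river: ρ → (-1,9,6)
river: ρ → (6,3,-4)
river: ρ → (-4,5,5)
ρ-cycle length = 6 (tail of 0 descent steps not counted)

6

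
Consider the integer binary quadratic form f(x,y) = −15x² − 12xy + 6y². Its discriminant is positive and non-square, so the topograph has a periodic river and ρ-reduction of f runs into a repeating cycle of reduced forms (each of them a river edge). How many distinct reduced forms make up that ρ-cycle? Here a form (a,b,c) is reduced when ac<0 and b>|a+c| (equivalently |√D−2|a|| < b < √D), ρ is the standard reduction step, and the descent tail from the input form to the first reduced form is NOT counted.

D = 504, ⌊√D⌋ = 22
descent: ρ → (6,12,-15)  [lands on river]
river: ρ → (-15,18,3)
river: ρ → (3,18,-15)
river: ρ → (-15,12,6)
ρ-cycle length = 4 (tail of 1 descent step not counted)

4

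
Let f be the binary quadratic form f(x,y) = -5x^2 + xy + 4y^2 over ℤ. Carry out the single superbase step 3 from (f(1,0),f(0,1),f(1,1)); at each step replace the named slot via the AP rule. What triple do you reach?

start (-5,4,0) = (f(1,0),f(0,1),f(1,1))
replace slot 3: 2·((-5)+4) − 0 = -2 → (-5,4,-2)

-5,4,-2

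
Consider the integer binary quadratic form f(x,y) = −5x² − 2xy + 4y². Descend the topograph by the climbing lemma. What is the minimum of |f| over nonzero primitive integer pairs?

descent: ρ → (4,2,-5)  [lands on river]
river: ρ → (-5,8,1)
river: ρ → (1,8,-5)
river: ρ → (-5,2,4)
river: ρ → (4,6,-3)
river: ρ → (-3,6,4)
closes: descent 1, river 6
min |a| on river = 1

1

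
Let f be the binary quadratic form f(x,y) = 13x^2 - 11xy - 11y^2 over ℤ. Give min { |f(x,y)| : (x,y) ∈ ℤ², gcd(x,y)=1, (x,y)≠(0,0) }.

descent: ρ → (-11,11,13)  [lands on river]
river: ρ → (13,15,-9)
river: ρ → (-9,21,7)
river: ρ → (7,21,-9)
river: ρ → (-9,15,13)
river: ρ → (13,11,-11)
closes: descent 1, river 6
min |a| on river = 7

7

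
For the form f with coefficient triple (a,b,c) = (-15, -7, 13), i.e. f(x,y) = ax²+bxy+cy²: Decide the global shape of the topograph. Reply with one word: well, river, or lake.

D = b²−4ac = (-7)² − 4·(-15)·13 = 829
D > 0 non-square ⇒ indefinite ⇒ periodic river

river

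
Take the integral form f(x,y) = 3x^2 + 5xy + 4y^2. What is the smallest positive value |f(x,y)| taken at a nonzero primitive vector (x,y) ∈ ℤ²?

translate: b→-1 (≡5 mod 6), so (3,5,4)→(3,-1,2)
flip: (3,-1,2)→(2,1,3)
reduced (well bottom): (2,1,3) with a≤c, −a<b≤a
well minimum = a = 2

2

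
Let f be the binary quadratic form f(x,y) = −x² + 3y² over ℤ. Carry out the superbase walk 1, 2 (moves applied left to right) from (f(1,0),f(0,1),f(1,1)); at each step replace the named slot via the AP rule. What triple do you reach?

start (-1,3,2) = (f(1,0),f(0,1),f(1,1))
replace slot 1: 2·(3+2) − (-1) = 11 → (11,3,2)
replace slot 2: 2·(11+2) − 3 = 23 → (11,23,2)

11,23,2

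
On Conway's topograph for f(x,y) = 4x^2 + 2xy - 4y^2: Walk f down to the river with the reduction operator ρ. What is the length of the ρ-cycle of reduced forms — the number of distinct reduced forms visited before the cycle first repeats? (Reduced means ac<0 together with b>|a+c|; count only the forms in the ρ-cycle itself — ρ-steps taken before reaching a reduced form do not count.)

D = 68, ⌊√D⌋ = 8
river: ρ → (-4,6,2)
river: ρ → (2,6,-4)
river: ρ → (-4,2,4)
river: ρ → (4,6,-2)
river: ρ → (-2,6,4)
river: ρ → (4,2,-4)
ρ-cycle length = 6 (tail of 0 descent steps not counted)

6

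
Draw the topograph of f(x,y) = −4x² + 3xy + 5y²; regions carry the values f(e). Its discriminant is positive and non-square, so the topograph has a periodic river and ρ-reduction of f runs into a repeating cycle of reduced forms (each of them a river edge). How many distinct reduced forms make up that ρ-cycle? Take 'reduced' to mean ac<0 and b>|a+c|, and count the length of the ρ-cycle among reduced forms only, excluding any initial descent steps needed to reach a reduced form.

D = 89, ⌊√D⌋ = 9
river: ρ → (5,7,-2)
river: ρ → (-2,9,1)
river: ρ → (1,9,-2)
river: ρ → (-2,7,5)
river: ρ → (5,3,-4)
river: ρ → (-4,5,4)
river: ρ → (4,3,-5)
river: ρ → (-5,7,2)
river: ρ → (2,9,-1)
river: ρ → (-1,9,2)
river: ρ → (2,7,-5)
river: ρ → (-5,3,4)
river: ρ → (4,5,-4)
river: ρ → (-4,3,5)
ρ-cycle length = 14 (tail of 0 descent steps not counted)

14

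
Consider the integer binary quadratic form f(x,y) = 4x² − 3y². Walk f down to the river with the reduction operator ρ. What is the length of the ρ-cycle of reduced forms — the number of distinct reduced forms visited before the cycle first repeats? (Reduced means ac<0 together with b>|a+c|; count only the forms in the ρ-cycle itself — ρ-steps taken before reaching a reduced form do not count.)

D = 48, ⌊√D⌋ = 6
descent: ρ → (-3,6,1)  [lands on river]
river: ρ → (1,6,-3)
ρ-cycle length = 2 (tail of 1 descent step not counted)

2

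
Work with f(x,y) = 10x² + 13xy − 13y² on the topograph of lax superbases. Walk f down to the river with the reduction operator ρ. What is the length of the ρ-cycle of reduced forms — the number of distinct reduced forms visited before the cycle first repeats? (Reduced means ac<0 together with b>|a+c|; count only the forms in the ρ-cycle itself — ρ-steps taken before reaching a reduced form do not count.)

D = 689, ⌊√D⌋ = 26
river: ρ → (-13,13,10)
river: ρ → (10,7,-16)
river: ρ → (-16,25,1)
river: ρ → (1,25,-16)
river: ρ → (-16,7,10)
river: ρ → (10,13,-13)
ρ-cycle length = 6 (tail of 0 descent steps not counted)

6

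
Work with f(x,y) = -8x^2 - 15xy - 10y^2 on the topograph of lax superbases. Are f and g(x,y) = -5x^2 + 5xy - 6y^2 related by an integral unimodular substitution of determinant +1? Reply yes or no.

D₁ = -95, D₂ = -95
f is negative-definite; reduce −f:
−f: translate: b→-1 (≡15 mod 16), so (8,15,10)→(8,-1,3)
−f: flip: (8,-1,3)→(3,1,8)
−f: reduced (well bottom): (3,1,8) with a≤c, −a<b≤a
flip sign back: reduced form of f is (-3,-1,-8)
g is negative-definite; reduce −g:
−g: translate: b→5 (≡-5 mod 10), so (5,-5,6)→(5,5,6)
−g: reduced (well bottom): (5,5,6) with a≤c, −a<b≤a
flip sign back: reduced form of g is (-5,-5,-6)
reduced forms (-3, -1, -8) vs (-5, -5, -6) ⇒ inequivalent

no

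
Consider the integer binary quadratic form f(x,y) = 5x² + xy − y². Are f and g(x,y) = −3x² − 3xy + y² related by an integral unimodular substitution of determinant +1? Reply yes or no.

D₁ = 21, D₂ = 21
river cycle of f (length 2): (-1, 3, 3), (3, 3, -1)
river cycle of g (length 2): (1, 3, -3), (-3, 3, 1)
cycles differ ⇒ inequivalent

no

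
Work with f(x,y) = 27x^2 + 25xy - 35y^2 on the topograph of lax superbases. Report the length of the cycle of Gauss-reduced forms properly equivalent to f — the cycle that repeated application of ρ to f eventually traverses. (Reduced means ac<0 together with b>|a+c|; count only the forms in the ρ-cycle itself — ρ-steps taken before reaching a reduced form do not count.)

D = 4405, ⌊√D⌋ = 66
river: ρ → (-35,45,17)
river: ρ → (17,57,-17)
river: ρ → (-17,45,35)
river: ρ → (35,25,-27)
river: ρ → (-27,29,33)
river: ρ → (33,37,-23)
river: ρ → (-23,55,15)
river: ρ → (15,65,-3)
river: ρ → (-3,61,57)
river: ρ → (57,53,-7)
river: ρ → (-7,59,33)
river: ρ → (33,7,-33)
river: ρ → (-33,59,7)
river: ρ → (7,53,-57)
river: ρ → (-57,61,3)
river: ρ → (3,65,-15)
river: ρ → (-15,55,23)
river: ρ → (23,37,-33)
river: ρ → (-33,29,27)
river: ρ → (27,25,-35)
ρ-cycle length = 20 (tail of 0 descent steps not counted)

20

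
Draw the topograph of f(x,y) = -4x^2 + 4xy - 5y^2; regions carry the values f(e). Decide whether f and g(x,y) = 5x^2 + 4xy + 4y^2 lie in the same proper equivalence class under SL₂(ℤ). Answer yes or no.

D₁ = -64, D₂ = -64
f is negative-definite; reduce −f:
−f: translate: b→4 (≡-4 mod 8), so (4,-4,5)→(4,4,5)
−f: reduced (well bottom): (4,4,5) with a≤c, −a<b≤a
flip sign back: reduced form of f is (-4,-4,-5)
g: flip: (5,4,4)→(4,-4,5)
g: translate: b→4 (≡-4 mod 8), so (4,-4,5)→(4,4,5)
g: reduced (well bottom): (4,4,5) with a≤c, −a<b≤a
reduced forms (-4, -4, -5) vs (4, 4, 5) ⇒ inequivalent

no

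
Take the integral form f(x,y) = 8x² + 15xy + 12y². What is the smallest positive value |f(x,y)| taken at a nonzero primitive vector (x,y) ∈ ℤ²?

translate: b→-1 (≡15 mod 16), so (8,15,12)→(8,-1,5)
flip: (8,-1,5)→(5,1,8)
reduced (well bottom): (5,1,8) with a≤c, −a<b≤a
well minimum = a = 5

5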